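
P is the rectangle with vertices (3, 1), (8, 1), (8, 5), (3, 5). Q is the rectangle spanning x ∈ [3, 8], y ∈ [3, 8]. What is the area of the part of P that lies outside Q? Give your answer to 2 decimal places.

|P∩Q|: x∈[3,8], y∈[3,5] → 5·2 = 10.
|P| = 20.
|P ∖ Q| = |P| − |P∩Q| = 20 − 10 = 10.00.

10.00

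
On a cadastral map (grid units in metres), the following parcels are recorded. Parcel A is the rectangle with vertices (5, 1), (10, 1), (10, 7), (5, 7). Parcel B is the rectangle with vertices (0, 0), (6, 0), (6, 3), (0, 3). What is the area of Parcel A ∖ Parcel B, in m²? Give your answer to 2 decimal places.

|Parcel A∩Parcel B|: x∈[5,6], y∈[1,3] → 1·2 = 2.
|Parcel A| = 30.
|Parcel A ∖ Parcel B| = |Parcel A| − |Parcel A∩Parcel B| = 30 − 2 = 28.00.

28.00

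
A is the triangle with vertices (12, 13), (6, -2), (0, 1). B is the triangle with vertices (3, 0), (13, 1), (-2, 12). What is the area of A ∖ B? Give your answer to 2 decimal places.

26.69

|A| = 54, |A∩B| = 27.3137.
|A ∖ B| = |A| − |A∩B| = 54 − 27.3137 = 26.69.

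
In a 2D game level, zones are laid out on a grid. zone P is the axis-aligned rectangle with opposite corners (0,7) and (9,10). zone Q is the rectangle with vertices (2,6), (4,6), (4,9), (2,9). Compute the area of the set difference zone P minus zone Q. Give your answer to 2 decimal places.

23.00

|zone P∩zone Q|: x∈[2,4], y∈[7,9] → 2·2 = 4.
|zone P| = 27.
|zone P ∖ zone Q| = |zone P| − |zone P∩zone Q| = 27 − 4 = 23.00.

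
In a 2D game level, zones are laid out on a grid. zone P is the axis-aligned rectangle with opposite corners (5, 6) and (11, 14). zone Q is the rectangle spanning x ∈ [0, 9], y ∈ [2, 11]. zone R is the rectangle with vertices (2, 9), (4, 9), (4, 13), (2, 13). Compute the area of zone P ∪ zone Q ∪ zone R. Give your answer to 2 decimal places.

113.00

By inclusion–exclusion:
Individual areas: |zone P| = 48, |zone Q| = 81, |zone R| = 8.
|zone P∩zone Q|: x∈[5,9], y∈[6,11] → 4·5 = 20.
|zone P∩zone R| = 0 (no overlap).
|zone Q∩zone R|: x∈[2,4], y∈[9,11] → 2·2 = 4.
|zone P∩zone Q∩zone R| = 0.
|zone P ∪ zone Q ∪ zone R| = 137 − 24 + 0 = 113.00.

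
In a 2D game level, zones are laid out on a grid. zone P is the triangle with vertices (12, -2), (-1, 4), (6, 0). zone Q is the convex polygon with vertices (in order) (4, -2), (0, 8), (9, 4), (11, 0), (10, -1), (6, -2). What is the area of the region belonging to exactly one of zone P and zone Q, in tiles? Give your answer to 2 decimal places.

53.38

|zone P| = 5, |zone Q| = 56.5, |zone P∩zone Q| = 4.062.
|zone P △ zone Q| = |zone P| + |zone Q| − 2·|zone P∩zone Q| = 5 + 56.5 − 8.124 = 53.38.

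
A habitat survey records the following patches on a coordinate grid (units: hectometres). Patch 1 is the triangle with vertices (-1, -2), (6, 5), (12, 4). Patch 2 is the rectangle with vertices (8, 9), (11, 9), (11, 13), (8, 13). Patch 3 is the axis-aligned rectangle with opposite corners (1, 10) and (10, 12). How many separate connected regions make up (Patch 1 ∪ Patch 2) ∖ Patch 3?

2

(Patch 1 ∪ Patch 2) ∖ Patch 3 splits into 2 disjoint pieces (area 24.5, area 8).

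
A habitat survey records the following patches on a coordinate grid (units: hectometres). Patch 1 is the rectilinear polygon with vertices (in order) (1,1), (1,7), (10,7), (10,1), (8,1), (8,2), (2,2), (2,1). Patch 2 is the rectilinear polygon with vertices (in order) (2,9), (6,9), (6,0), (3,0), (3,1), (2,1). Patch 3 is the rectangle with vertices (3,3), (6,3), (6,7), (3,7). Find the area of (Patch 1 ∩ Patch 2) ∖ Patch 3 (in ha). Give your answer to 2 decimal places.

8.00

|Patch 1 ∩ Patch 2| = 20.
|(Patch 1 ∩ Patch 2) ∩ Patch 3| = 12.
|(Patch 1 ∩ Patch 2) ∖ Patch 3| = 20 − 12 = 8.00.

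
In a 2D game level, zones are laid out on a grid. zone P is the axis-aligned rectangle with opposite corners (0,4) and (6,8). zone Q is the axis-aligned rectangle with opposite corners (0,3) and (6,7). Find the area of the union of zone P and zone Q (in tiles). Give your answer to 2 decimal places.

By inclusion–exclusion:
Individual areas: |zone P| = 24, |zone Q| = 24.
|zone P∩zone Q|: x∈[0,6], y∈[4,7] → 6·3 = 18.
|zone P ∪ zone Q| = 48 − 18 = 30.00.

30.00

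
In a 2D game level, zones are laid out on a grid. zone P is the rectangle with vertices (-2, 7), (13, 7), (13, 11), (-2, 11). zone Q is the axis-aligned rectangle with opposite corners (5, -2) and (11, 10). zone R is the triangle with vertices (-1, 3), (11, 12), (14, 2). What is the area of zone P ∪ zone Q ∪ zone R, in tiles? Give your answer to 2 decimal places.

140.30

By inclusion–exclusion:
Individual areas: |zone P| = 60, |zone Q| = 72, |zone R| = 73.5.
|zone P∩zone Q|: x∈[5,11], y∈[7,10] → 6·3 = 18.
|zone P∩zone R| = 19.6.
|zone Q∩zone R| = 41.4333.
|zone P∩zone Q∩zone R| = 13.8333.
|zone P ∪ zone Q ∪ zone R| = 205.5 − 79.0333 + 13.8333 = 140.30.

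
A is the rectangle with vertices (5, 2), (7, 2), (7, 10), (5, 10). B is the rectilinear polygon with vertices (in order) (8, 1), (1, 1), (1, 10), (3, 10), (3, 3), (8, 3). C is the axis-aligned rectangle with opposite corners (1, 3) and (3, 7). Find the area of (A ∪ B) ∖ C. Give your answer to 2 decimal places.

|A ∪ B| = 42.
|(A ∪ B) ∩ C| = 8.
|(A ∪ B) ∖ C| = 42 − 8 = 34.00.

34.00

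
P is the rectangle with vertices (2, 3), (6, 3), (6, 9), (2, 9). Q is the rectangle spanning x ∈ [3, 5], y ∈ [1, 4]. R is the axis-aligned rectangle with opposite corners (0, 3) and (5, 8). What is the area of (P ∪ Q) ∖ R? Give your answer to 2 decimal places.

|P ∪ Q| = 28.
|(P ∪ Q) ∩ R| = 15.
|(P ∪ Q) ∖ R| = 28 − 15 = 13.00.

13.00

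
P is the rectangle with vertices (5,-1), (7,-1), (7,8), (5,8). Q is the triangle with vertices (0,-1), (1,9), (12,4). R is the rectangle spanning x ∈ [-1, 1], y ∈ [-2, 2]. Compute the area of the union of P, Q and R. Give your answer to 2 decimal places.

70.70

By inclusion–exclusion:
Individual areas: |P| = 18, |Q| = 57.5, |R| = 8.
|P∩Q| = 10.4545.
|P∩R| = 0 (no overlap).
|Q∩R| = 2.3417.
|P∩Q∩R| = 0.
|P ∪ Q ∪ R| = 83.5 − 12.7962 + 0 = 70.70.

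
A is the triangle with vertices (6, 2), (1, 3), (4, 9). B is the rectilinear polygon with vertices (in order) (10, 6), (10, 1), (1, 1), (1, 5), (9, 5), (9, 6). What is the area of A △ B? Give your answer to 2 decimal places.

|A| = 16.5, |B| = 37, |A∩B| = 10.2143.
|A △ B| = |A| + |B| − 2·|A∩B| = 16.5 + 37 − 20.4286 = 33.07.

33.07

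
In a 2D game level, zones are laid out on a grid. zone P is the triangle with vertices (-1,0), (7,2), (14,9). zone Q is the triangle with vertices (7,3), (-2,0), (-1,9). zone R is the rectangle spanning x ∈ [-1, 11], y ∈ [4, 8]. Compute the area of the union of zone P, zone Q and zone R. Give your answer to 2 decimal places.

By inclusion–exclusion:
Individual areas: |zone P| = 21, |zone Q| = 39, |zone R| = 48.
|zone P∩zone Q| = 4.875.
|zone P∩zone R| = 6.5333.
|zone Q∩zone R| = 16.
|zone P∩zone Q∩zone R| = 0.
|zone P ∪ zone Q ∪ zone R| = 108 − 27.4083 + 0 = 80.59.

80.59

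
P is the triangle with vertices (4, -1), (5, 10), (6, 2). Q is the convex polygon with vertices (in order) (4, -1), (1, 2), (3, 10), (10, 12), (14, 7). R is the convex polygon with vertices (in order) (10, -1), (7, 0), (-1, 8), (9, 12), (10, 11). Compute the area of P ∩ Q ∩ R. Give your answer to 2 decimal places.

6.97

The intersection is the polygon with vertices (6,2), (5.6,1.4), (4.333,2.667), (5,10).
By the shoelace formula its area is 6.97.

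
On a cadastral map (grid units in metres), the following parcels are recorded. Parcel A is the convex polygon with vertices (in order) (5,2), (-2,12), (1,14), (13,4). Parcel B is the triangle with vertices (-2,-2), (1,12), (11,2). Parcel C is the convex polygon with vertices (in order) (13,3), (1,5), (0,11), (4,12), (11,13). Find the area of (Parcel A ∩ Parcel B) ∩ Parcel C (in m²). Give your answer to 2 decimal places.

The region (Parcel A ∩ Parcel B) ∩ Parcel C is the polygon with vertices (0.83,11.207), (1.6,11.4), (9.4,3.6), (3.151,4.641), (0.406,8.562), (0.344,8.938).
By the shoelace formula its area is 27.68.

27.68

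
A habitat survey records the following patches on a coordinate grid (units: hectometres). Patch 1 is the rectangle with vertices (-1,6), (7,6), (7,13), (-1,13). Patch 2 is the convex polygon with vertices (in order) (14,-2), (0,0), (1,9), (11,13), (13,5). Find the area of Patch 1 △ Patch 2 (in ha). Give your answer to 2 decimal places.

152.60

|Patch 1| = 56, |Patch 2| = 148, |Patch 1∩Patch 2| = 25.7.
|Patch 1 △ Patch 2| = |Patch 1| + |Patch 2| − 2·|Patch 1∩Patch 2| = 56 + 148 − 51.4 = 152.60.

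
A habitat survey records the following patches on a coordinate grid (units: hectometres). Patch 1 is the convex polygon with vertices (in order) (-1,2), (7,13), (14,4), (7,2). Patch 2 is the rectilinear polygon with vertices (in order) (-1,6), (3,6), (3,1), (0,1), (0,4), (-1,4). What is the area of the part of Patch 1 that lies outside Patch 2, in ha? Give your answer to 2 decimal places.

73.01

|Patch 1| = 82.5, |Patch 1∩Patch 2| = 9.4943.
|Patch 1 ∖ Patch 2| = |Patch 1| − |Patch 1∩Patch 2| = 82.5 − 9.4943 = 73.01.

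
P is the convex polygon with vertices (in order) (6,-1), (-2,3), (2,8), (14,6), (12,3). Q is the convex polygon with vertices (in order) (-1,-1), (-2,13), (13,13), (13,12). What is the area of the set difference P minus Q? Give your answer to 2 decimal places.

52.01

|P| = 83, |P∩Q| = 30.9886.
|P ∖ Q| = |P| − |P∩Q| = 83 − 30.9886 = 52.01.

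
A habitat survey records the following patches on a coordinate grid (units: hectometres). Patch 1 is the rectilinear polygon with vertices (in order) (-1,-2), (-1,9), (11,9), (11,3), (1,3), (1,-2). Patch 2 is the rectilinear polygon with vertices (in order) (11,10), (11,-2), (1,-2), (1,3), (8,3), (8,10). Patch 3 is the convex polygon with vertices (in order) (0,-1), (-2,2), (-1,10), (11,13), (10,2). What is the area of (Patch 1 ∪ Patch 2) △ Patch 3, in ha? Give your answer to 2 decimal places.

|Patch 1 ∪ Patch 2| = 135.
|(Patch 1 ∪ Patch 2) ∩ Patch 3| = 99.1591.
|(Patch 1 ∪ Patch 2) △ Patch 3| = 135 + 130.5 − 198.3182 = 67.18.

67.18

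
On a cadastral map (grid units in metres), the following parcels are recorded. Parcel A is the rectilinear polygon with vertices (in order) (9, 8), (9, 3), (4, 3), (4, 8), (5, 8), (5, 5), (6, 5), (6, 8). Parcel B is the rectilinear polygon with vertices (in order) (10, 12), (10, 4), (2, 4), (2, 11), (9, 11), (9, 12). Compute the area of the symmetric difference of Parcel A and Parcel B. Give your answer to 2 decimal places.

|Parcel A| = 22, |Parcel B| = 57, |Parcel A∩Parcel B| = 17.
|Parcel A △ Parcel B| = |Parcel A| + |Parcel B| − 2·|Parcel A∩Parcel B| = 22 + 57 − 34 = 45.00.

45.00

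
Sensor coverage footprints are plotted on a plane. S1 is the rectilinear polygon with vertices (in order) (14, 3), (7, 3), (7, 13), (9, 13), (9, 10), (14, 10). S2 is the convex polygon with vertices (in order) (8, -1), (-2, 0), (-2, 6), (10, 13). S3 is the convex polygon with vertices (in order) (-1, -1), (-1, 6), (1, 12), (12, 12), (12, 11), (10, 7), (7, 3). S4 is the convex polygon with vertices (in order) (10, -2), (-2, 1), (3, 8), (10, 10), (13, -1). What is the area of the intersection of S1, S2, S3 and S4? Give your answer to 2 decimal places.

11.21

The intersection is the polygon with vertices (8.941,5.588), (7,3), (7,9.143), (9.553,9.872).
By the shoelace formula its area is 11.21.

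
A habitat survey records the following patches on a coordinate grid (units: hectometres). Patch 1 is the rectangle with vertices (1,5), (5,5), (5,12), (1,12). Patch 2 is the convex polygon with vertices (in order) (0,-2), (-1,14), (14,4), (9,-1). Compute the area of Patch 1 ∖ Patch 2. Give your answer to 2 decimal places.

3.00

|Patch 1| = 28, |Patch 1∩Patch 2| = 25.
|Patch 1 ∖ Patch 2| = |Patch 1| − |Patch 1∩Patch 2| = 28 − 25 = 3.00.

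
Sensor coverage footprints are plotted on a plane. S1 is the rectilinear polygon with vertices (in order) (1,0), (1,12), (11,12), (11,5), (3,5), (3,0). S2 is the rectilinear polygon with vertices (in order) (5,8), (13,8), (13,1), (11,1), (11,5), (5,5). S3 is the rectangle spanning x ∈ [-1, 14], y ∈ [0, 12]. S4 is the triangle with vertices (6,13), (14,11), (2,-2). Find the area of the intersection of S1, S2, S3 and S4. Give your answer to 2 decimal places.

The intersection is the polygon with vertices (5,8), (11,8), (11,7.75), (8.461,5), (5,5).
By the shoelace formula its area is 14.51.

14.51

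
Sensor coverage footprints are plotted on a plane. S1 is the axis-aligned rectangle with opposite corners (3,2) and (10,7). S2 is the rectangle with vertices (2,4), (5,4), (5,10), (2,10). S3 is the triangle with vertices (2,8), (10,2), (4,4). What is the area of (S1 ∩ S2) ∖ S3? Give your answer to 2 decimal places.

2.04

|S1 ∩ S2| = 6.
|(S1 ∩ S2) ∩ S3| = 3.9583.
|(S1 ∩ S2) ∖ S3| = 6 − 3.9583 = 2.04.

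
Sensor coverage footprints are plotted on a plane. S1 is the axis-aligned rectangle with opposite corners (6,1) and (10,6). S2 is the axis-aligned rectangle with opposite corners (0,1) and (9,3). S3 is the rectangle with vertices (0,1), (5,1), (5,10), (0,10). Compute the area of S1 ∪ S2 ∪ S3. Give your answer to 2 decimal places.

67.00

By inclusion–exclusion:
Individual areas: |S1| = 20, |S2| = 18, |S3| = 45.
|S1∩S2|: x∈[6,9], y∈[1,3] → 3·2 = 6.
|S1∩S3| = 0 (no overlap).
|S2∩S3|: x∈[0,5], y∈[1,3] → 5·2 = 10.
|S1∩S2∩S3| = 0.
|S1 ∪ S2 ∪ S3| = 83 − 16 + 0 = 67.00.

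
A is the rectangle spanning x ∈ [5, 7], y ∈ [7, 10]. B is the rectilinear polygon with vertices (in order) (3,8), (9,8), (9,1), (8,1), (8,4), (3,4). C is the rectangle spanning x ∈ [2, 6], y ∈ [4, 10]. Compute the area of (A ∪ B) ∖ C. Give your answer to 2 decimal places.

|A ∪ B| = 31.
|(A ∪ B) ∩ C| = 14.
|(A ∪ B) ∖ C| = 31 − 14 = 17.00.

17.00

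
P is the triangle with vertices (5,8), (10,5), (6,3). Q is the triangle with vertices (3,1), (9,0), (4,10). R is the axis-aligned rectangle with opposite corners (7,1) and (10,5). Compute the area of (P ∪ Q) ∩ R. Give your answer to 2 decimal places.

4.45

The region (P ∪ Q) ∩ R is the polygon with vertices (7.2,3.6), (8.5,1), (7,1), (7,5), (10,5).
By the shoelace formula its area is 4.45.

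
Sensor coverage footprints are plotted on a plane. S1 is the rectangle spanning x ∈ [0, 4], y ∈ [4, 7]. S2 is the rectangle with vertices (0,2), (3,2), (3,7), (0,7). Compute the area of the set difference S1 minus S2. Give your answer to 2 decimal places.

3.00

|S1∩S2|: x∈[0,3], y∈[4,7] → 3·3 = 9.
|S1| = 12.
|S1 ∖ S2| = |S1| − |S1∩S2| = 12 − 9 = 3.00.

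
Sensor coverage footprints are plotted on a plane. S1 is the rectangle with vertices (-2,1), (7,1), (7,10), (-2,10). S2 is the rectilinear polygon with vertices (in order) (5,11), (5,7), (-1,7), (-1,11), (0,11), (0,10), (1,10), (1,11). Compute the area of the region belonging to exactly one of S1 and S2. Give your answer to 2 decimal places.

68.00

|S1| = 81, |S2| = 23, |S1∩S2| = 18.
|S1 △ S2| = |S1| + |S2| − 2·|S1∩S2| = 81 + 23 − 36 = 68.00.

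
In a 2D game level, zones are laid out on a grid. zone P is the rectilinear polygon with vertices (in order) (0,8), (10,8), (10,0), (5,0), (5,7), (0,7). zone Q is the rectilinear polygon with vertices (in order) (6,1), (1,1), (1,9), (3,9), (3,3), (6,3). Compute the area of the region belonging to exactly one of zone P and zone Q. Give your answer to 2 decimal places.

|zone P| = 45, |zone Q| = 22, |zone P∩zone Q| = 4.
|zone P △ zone Q| = |zone P| + |zone Q| − 2·|zone P∩zone Q| = 45 + 22 − 8 = 59.00.

59.00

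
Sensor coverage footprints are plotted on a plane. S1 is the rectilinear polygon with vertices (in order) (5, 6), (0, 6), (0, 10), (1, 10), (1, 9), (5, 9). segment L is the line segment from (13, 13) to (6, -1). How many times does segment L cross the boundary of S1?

0

The segment lies entirely outside S1 and never meets its boundary.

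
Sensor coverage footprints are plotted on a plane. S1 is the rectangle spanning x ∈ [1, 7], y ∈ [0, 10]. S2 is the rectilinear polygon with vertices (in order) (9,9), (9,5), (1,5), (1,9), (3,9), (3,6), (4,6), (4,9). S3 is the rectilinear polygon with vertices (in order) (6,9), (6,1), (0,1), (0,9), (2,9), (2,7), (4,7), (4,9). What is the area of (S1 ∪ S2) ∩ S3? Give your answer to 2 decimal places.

|S1 ∪ S2| = 68.
|(S1 ∪ S2) ∩ S3| = 36.00.

36.00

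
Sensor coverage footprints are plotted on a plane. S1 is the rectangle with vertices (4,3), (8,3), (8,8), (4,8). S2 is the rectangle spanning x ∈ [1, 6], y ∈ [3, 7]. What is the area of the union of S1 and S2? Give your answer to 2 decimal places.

By inclusion–exclusion:
Individual areas: |S1| = 20, |S2| = 20.
|S1∩S2|: x∈[4,6], y∈[3,7] → 2·4 = 8.
|S1 ∪ S2| = 40 − 8 = 32.00.

32.00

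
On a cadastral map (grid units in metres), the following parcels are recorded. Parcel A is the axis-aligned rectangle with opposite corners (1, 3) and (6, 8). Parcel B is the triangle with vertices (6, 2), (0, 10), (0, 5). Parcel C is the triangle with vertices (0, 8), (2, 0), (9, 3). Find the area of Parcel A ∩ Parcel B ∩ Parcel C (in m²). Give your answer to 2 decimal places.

The intersection is the polygon with vertices (5.25,3), (4,3), (1,4.5), (1,7.444), (2.571,6.571).
By the shoelace formula its area is 8.83.

8.83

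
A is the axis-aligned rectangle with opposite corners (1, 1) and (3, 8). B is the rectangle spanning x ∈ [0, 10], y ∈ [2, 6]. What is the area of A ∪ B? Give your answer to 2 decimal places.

By inclusion–exclusion:
Individual areas: |A| = 14, |B| = 40.
|A∩B|: x∈[1,3], y∈[2,6] → 2·4 = 8.
|A ∪ B| = 54 − 8 = 46.00.

46.00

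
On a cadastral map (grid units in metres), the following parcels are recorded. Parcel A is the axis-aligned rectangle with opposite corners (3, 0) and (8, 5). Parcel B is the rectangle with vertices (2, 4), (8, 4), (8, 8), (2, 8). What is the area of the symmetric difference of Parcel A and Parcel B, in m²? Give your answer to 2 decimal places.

|Parcel A∩Parcel B|: x∈[3,8], y∈[4,5] → 5·1 = 5.
|Parcel A △ Parcel B| = |Parcel A| + |Parcel B| − 2·|Parcel A∩Parcel B| = 25 + 24 − 10 = 39.00.

39.00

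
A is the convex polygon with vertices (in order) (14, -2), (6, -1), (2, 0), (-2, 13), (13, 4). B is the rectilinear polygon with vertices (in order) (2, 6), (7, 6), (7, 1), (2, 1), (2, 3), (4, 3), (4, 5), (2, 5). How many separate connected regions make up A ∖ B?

1

A ∖ B is a single connected region.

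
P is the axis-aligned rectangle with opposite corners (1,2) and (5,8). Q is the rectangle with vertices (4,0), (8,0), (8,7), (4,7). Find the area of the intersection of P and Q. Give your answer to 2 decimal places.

|P∩Q|: x∈[4,5], y∈[2,7] → 1·5 = 5.

5.00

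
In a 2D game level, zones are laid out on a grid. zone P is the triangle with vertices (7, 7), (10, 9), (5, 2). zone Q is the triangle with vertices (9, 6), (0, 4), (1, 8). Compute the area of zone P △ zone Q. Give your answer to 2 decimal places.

|zone P| = 5.5, |zone Q| = 17, |zone P∩zone Q| = 1.0459.
|zone P △ zone Q| = |zone P| + |zone Q| − 2·|zone P∩zone Q| = 5.5 + 17 − 2.0919 = 20.41.

20.41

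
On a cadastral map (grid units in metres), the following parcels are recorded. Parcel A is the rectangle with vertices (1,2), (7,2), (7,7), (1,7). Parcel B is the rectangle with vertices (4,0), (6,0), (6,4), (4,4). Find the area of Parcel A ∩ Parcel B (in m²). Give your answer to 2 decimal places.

|Parcel A∩Parcel B|: x∈[4,6], y∈[2,4] → 2·2 = 4.

4.00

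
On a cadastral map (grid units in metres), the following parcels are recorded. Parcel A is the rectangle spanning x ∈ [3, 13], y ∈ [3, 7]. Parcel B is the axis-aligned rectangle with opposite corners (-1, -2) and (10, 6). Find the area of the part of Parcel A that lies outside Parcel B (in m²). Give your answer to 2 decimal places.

19.00

|Parcel A∩Parcel B|: x∈[3,10], y∈[3,6] → 7·3 = 21.
|Parcel A| = 40.
|Parcel A ∖ Parcel B| = |Parcel A| − |Parcel A∩Parcel B| = 40 − 21 = 19.00.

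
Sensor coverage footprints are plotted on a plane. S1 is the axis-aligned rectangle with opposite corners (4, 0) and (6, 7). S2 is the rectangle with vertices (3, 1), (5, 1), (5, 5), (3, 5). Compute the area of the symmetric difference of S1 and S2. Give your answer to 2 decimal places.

|S1∩S2|: x∈[4,5], y∈[1,5] → 1·4 = 4.
|S1 △ S2| = |S1| + |S2| − 2·|S1∩S2| = 14 + 8 − 8 = 14.00.

14.00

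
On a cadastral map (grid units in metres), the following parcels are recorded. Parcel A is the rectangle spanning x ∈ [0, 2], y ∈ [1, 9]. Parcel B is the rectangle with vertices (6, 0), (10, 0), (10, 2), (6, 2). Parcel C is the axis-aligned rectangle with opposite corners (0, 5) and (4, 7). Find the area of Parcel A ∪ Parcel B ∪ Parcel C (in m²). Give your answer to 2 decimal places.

28.00

By inclusion–exclusion:
Individual areas: |Parcel A| = 16, |Parcel B| = 8, |Parcel C| = 8.
|Parcel A∩Parcel B| = 0 (no overlap).
|Parcel A∩Parcel C|: x∈[0,2], y∈[5,7] → 2·2 = 4.
|Parcel B∩Parcel C| = 0 (no overlap).
|Parcel A∩Parcel B∩Parcel C| = 0.
|Parcel A ∪ Parcel B ∪ Parcel C| = 32 − 4 + 0 = 28.00.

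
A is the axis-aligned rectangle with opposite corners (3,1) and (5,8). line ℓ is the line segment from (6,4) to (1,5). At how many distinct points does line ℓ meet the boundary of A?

2

The segment meets the boundary at (3,4.6), (5,4.2).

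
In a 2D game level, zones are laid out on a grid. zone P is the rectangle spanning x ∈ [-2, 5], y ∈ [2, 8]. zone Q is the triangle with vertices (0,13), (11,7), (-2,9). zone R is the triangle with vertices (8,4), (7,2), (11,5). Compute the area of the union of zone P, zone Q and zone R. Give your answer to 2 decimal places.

By inclusion–exclusion:
Individual areas: |zone P| = 42, |zone Q| = 28, |zone R| = 2.5.
|zone P∩zone Q| = 0.0192.
|zone P∩zone R| = 0.
|zone Q∩zone R| = 0.
|zone P∩zone Q∩zone R| = 0.
|zone P ∪ zone Q ∪ zone R| = 72.5 − 0.0192 + 0 = 72.48.

72.48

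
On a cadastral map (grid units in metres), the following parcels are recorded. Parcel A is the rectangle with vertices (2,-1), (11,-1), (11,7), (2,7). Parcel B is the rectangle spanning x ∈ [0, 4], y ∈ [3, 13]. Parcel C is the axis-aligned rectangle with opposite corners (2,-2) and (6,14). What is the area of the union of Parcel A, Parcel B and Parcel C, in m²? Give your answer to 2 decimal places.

124.00

By inclusion–exclusion:
Individual areas: |Parcel A| = 72, |Parcel B| = 40, |Parcel C| = 64.
|Parcel A∩Parcel B|: x∈[2,4], y∈[3,7] → 2·4 = 8.
|Parcel A∩Parcel C|: x∈[2,6], y∈[-1,7] → 4·8 = 32.
|Parcel B∩Parcel C|: x∈[2,4], y∈[3,13] → 2·10 = 20.
|Parcel A∩Parcel B∩Parcel C| = 8.
|Parcel A ∪ Parcel B ∪ Parcel C| = 176 − 60 + 8 = 124.00.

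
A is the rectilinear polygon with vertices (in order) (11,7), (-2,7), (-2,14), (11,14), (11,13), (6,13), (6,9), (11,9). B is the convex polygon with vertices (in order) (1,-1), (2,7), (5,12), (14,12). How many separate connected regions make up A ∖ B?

A ∖ B splits into 2 disjoint pieces (area 2, area 48.5).

2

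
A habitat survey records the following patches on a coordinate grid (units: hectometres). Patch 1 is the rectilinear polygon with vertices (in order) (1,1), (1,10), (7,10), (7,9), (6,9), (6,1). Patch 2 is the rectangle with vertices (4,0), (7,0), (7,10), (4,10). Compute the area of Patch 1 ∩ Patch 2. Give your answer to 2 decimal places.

19.00

The intersection is the polygon with vertices (7,10), (7,9), (6,9), (6,1), (4,1), (4,10).
By the shoelace formula its area is 19.00.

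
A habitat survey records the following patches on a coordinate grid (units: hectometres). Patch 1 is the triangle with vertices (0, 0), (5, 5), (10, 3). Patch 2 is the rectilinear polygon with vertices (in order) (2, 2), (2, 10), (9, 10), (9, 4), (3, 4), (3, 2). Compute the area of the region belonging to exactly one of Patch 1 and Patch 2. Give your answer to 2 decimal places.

57.00

|Patch 1| = 17.5, |Patch 2| = 44, |Patch 1∩Patch 2| = 2.25.
|Patch 1 △ Patch 2| = |Patch 1| + |Patch 2| − 2·|Patch 1∩Patch 2| = 17.5 + 44 − 4.5 = 57.00.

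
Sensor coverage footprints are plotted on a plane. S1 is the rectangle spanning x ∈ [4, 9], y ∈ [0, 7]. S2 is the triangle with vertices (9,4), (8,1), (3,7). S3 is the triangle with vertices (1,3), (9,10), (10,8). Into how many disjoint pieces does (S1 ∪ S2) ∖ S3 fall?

(S1 ∪ S2) ∖ S3 splits into 2 disjoint pieces (area 30.1, area 1.4304).

2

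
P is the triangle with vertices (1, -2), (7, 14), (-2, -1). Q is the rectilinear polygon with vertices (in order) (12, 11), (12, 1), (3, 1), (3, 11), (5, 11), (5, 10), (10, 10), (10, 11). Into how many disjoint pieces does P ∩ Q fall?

P ∩ Q is a single connected region.

1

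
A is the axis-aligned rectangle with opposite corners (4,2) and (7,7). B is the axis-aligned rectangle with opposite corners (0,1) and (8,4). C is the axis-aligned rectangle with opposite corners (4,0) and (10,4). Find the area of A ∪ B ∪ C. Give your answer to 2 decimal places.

By inclusion–exclusion:
Individual areas: |A| = 15, |B| = 24, |C| = 24.
|A∩B|: x∈[4,7], y∈[2,4] → 3·2 = 6.
|A∩C|: x∈[4,7], y∈[2,4] → 3·2 = 6.
|B∩C|: x∈[4,8], y∈[1,4] → 4·3 = 12.
|A∩B∩C| = 6.
|A ∪ B ∪ C| = 63 − 24 + 6 = 45.00.

45.00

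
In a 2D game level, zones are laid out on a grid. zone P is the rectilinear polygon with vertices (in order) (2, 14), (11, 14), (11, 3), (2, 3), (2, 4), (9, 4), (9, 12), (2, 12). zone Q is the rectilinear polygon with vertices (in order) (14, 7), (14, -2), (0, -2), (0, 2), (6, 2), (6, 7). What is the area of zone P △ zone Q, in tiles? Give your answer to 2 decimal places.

117.00

|zone P| = 43, |zone Q| = 96, |zone P∩zone Q| = 11.
|zone P △ zone Q| = |zone P| + |zone Q| − 2·|zone P∩zone Q| = 43 + 96 − 22 = 117.00.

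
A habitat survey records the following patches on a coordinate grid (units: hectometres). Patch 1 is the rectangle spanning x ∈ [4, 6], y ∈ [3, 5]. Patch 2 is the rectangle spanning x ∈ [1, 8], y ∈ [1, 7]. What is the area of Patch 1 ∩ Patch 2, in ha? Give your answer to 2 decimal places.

|Patch 1∩Patch 2|: x∈[4,6], y∈[3,5] → 2·2 = 4.

4.00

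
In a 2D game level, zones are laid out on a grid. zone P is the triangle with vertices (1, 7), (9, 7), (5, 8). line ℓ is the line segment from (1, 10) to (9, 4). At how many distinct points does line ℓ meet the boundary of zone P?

The segment meets the boundary at (5,7), (4,7.75).

2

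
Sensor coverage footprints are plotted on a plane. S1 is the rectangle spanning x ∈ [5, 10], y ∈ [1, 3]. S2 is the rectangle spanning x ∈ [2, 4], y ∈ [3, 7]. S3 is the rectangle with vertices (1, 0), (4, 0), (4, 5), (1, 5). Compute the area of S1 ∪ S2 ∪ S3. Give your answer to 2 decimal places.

By inclusion–exclusion:
Individual areas: |S1| = 10, |S2| = 8, |S3| = 15.
|S1∩S2| = 0 (no overlap).
|S1∩S3| = 0 (no overlap).
|S2∩S3|: x∈[2,4], y∈[3,5] → 2·2 = 4.
|S1∩S2∩S3| = 0.
|S1 ∪ S2 ∪ S3| = 33 − 4 + 0 = 29.00.

29.00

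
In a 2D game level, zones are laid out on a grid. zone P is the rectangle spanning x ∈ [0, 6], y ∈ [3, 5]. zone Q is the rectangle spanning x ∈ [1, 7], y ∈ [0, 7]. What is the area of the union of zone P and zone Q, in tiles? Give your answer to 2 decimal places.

44.00

By inclusion–exclusion:
Individual areas: |zone P| = 12, |zone Q| = 42.
|zone P∩zone Q|: x∈[1,6], y∈[3,5] → 5·2 = 10.
|zone P ∪ zone Q| = 54 − 10 = 44.00.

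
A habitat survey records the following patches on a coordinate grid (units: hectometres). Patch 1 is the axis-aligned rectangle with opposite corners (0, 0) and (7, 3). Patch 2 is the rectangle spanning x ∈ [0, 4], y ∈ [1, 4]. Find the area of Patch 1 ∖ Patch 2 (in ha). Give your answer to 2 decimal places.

13.00

|Patch 1∩Patch 2|: x∈[0,4], y∈[1,3] → 4·2 = 8.
|Patch 1| = 21.
|Patch 1 ∖ Patch 2| = |Patch 1| − |Patch 1∩Patch 2| = 21 − 8 = 13.00.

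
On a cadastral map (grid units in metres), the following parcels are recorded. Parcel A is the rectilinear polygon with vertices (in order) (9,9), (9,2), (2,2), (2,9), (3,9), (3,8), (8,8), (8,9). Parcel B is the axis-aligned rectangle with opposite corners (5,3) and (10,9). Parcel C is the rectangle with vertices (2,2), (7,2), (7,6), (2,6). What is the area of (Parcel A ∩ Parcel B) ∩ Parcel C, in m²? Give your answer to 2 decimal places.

6.00

The region (Parcel A ∩ Parcel B) ∩ Parcel C is the polygon with vertices (5,3), (5,6), (7,6), (7,3).
By the shoelace formula its area is 6.00.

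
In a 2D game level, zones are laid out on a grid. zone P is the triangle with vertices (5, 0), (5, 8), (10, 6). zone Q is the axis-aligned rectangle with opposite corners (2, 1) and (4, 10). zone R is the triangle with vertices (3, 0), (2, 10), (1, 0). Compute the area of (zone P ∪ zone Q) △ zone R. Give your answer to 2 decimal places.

|zone P ∪ zone Q| = 38.
|(zone P ∪ zone Q) ∩ zone R| = 4.05.
|(zone P ∪ zone Q) △ zone R| = 38 + 10 − 8.1 = 39.90.

39.90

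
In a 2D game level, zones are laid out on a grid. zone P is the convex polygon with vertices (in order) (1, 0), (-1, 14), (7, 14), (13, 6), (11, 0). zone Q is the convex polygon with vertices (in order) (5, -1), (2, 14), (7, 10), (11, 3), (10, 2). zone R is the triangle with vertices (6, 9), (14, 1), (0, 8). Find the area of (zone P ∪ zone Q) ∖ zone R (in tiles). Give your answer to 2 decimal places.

126.08

|zone P ∪ zone Q| = 152.9333.
|(zone P ∪ zone Q) ∩ zone R| = 26.8571.
|(zone P ∪ zone Q) ∖ zone R| = 152.9333 − 26.8571 = 126.08.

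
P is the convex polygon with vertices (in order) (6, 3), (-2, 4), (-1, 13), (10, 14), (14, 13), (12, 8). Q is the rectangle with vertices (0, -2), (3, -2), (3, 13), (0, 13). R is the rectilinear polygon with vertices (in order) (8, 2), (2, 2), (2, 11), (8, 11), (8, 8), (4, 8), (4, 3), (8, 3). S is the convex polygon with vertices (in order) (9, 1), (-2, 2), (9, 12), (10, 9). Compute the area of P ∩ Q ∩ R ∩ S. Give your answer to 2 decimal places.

The intersection is the polygon with vertices (2,3.5), (2,5.636), (3,6.545), (3,3.375).
By the shoelace formula its area is 2.65.

2.65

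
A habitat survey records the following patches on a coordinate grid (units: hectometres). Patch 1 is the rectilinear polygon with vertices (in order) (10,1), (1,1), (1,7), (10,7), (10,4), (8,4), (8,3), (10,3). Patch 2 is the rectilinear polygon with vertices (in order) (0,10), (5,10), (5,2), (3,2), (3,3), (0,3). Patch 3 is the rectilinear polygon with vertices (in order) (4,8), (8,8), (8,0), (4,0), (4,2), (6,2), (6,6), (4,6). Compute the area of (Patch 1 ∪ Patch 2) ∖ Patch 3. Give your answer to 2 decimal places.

|Patch 1 ∪ Patch 2| = 71.
|(Patch 1 ∪ Patch 2) ∩ Patch 3| = 17.
|(Patch 1 ∪ Patch 2) ∖ Patch 3| = 71 − 17 = 54.00.

54.00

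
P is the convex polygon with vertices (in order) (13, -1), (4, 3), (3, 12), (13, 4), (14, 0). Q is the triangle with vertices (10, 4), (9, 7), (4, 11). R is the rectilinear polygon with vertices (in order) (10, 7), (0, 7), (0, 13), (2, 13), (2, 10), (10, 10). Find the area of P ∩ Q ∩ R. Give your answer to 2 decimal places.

2.95

The intersection is the polygon with vertices (9,7), (7.429,7), (4.857,10), (5.25,10).
By the shoelace formula its area is 2.95.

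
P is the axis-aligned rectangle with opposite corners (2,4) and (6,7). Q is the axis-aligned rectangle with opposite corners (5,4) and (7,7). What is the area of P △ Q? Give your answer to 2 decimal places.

12.00

|P∩Q|: x∈[5,6], y∈[4,7] → 1·3 = 3.
|P △ Q| = |P| + |Q| − 2·|P∩Q| = 12 + 6 − 6 = 12.00.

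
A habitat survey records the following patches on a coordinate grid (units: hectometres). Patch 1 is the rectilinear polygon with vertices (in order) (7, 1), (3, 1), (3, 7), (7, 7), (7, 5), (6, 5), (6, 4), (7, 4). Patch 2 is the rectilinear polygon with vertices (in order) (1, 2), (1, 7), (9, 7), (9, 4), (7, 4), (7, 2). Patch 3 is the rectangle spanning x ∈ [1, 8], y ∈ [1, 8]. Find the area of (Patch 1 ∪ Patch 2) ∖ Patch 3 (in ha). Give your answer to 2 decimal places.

|Patch 1 ∪ Patch 2| = 40.
|(Patch 1 ∪ Patch 2) ∩ Patch 3| = 37.
|(Patch 1 ∪ Patch 2) ∖ Patch 3| = 40 − 37 = 3.00.

3.00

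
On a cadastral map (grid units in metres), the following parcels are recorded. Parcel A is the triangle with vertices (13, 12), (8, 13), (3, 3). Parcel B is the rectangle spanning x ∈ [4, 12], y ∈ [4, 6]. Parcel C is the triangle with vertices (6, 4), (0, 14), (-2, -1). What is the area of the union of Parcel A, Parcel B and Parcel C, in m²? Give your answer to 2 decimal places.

92.91

By inclusion–exclusion:
Individual areas: |Parcel A| = 27.5, |Parcel B| = 16, |Parcel C| = 55.
|Parcel A∩Parcel B| = 2.1944.
|Parcel A∩Parcel C| = 2.1039.
|Parcel B∩Parcel C| = 2.8.
|Parcel A∩Parcel B∩Parcel C| = 1.5074.
|Parcel A ∪ Parcel B ∪ Parcel C| = 98.5 − 7.0983 + 1.5074 = 92.91.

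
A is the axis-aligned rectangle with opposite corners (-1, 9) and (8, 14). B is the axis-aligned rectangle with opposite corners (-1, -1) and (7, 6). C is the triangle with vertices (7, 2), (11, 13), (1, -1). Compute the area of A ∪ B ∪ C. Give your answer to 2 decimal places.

By inclusion–exclusion:
Individual areas: |A| = 45, |B| = 56, |C| = 27.
|A∩B| = 0 (no overlap).
|A∩C| = 0.
|B∩C| = 15.5.
|A∩B∩C| = 0.
|A ∪ B ∪ C| = 128 − 15.5 + 0 = 112.50.

112.50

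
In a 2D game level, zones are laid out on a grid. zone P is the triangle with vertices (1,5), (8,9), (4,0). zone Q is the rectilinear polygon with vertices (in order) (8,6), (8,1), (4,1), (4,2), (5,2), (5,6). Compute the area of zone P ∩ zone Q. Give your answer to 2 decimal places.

3.79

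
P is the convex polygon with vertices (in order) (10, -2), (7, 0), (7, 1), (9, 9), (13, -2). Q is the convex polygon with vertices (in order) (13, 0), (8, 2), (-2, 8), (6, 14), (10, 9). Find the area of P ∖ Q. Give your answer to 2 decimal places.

15.17

|P| = 33, |P∩Q| = 17.8293.
|P ∖ Q| = |P| − |P∩Q| = 33 − 17.8293 = 15.17.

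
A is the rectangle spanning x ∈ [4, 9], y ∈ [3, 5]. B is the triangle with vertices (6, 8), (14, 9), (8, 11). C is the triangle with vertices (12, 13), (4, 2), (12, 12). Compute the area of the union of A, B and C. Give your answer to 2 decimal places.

23.71

By inclusion–exclusion:
Individual areas: |A| = 10, |B| = 11, |C| = 4.
|A∩B| = 0.
|A∩C| = 0.2909.
|B∩C| = 0.9978.
|A∩B∩C| = 0.
|A ∪ B ∪ C| = 25 − 1.2887 + 0 = 23.71.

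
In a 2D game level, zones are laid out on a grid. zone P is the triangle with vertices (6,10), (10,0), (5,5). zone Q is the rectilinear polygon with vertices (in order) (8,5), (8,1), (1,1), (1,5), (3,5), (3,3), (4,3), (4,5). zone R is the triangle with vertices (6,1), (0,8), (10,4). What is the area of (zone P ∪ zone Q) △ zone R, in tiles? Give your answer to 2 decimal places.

30.83

|zone P ∪ zone Q| = 36.5.
|(zone P ∪ zone Q) ∩ zone R| = 14.3332.
|(zone P ∪ zone Q) △ zone R| = 36.5 + 23 − 28.6665 = 30.83.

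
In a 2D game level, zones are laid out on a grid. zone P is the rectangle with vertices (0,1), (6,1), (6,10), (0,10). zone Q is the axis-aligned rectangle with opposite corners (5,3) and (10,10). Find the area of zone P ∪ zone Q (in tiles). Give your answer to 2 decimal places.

By inclusion–exclusion:
Individual areas: |zone P| = 54, |zone Q| = 35.
|zone P∩zone Q|: x∈[5,6], y∈[3,10] → 1·7 = 7.
|zone P ∪ zone Q| = 89 − 7 = 82.00.

82.00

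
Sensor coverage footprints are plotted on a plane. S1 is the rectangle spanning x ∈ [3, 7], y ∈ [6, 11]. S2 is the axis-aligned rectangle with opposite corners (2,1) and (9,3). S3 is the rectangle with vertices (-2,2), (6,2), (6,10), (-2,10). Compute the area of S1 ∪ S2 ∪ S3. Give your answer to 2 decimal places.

82.00

By inclusion–exclusion:
Individual areas: |S1| = 20, |S2| = 14, |S3| = 64.
|S1∩S2| = 0 (no overlap).
|S1∩S3|: x∈[3,6], y∈[6,10] → 3·4 = 12.
|S2∩S3|: x∈[2,6], y∈[2,3] → 4·1 = 4.
|S1∩S2∩S3| = 0.
|S1 ∪ S2 ∪ S3| = 98 − 16 + 0 = 82.00.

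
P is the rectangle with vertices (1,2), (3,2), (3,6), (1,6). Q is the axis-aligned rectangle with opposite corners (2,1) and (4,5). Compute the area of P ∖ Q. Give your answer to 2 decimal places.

|P∩Q|: x∈[2,3], y∈[2,5] → 1·3 = 3.
|P| = 8.
|P ∖ Q| = |P| − |P∩Q| = 8 − 3 = 5.00.

5.00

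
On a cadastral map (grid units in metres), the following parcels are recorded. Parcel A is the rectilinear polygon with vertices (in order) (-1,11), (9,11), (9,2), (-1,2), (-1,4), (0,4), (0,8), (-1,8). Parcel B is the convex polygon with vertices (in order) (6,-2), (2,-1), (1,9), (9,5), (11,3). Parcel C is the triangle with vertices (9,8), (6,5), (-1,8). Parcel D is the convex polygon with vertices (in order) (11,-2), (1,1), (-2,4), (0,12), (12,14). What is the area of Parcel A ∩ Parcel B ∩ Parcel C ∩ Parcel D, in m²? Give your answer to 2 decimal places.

8.01

The intersection is the polygon with vertices (3,8), (7,6), (6,5), (1.194,7.06), (1.1,8).
By the shoelace formula its area is 8.01.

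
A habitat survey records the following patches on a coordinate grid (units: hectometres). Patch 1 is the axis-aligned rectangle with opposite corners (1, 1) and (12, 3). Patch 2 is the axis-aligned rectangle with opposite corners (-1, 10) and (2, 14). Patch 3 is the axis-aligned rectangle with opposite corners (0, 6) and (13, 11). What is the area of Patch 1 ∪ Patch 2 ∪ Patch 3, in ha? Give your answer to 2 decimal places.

By inclusion–exclusion:
Individual areas: |Patch 1| = 22, |Patch 2| = 12, |Patch 3| = 65.
|Patch 1∩Patch 2| = 0 (no overlap).
|Patch 1∩Patch 3| = 0 (no overlap).
|Patch 2∩Patch 3|: x∈[0,2], y∈[10,11] → 2·1 = 2.
|Patch 1∩Patch 2∩Patch 3| = 0.
|Patch 1 ∪ Patch 2 ∪ Patch 3| = 99 − 2 + 0 = 97.00.

97.00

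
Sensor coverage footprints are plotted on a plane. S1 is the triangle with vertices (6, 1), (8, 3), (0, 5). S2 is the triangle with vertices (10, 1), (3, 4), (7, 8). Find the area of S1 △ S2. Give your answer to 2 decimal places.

24.00

|S1| = 10, |S2| = 20, |S1∩S2| = 3.
|S1 △ S2| = |S1| + |S2| − 2·|S1∩S2| = 10 + 20 − 6 = 24.00.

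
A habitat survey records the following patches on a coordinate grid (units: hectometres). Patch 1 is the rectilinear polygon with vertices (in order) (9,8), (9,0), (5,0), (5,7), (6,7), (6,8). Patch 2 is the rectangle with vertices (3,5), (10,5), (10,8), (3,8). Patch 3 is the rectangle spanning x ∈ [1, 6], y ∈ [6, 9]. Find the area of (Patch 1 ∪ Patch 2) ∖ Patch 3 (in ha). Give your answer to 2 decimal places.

|Patch 1 ∪ Patch 2| = 41.
|(Patch 1 ∪ Patch 2) ∩ Patch 3| = 6.
|(Patch 1 ∪ Patch 2) ∖ Patch 3| = 41 − 6 = 35.00.

35.00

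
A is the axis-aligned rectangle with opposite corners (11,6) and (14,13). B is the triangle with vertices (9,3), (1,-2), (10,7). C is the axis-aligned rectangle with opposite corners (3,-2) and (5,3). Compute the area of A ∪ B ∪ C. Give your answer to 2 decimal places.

42.25

By inclusion–exclusion:
Individual areas: |A| = 21, |B| = 13.5, |C| = 10.
|A∩B| = 0.
|A∩C| = 0 (no overlap).
|B∩C| = 2.25.
|A∩B∩C| = 0.
|A ∪ B ∪ C| = 44.5 − 2.25 + 0 = 42.25.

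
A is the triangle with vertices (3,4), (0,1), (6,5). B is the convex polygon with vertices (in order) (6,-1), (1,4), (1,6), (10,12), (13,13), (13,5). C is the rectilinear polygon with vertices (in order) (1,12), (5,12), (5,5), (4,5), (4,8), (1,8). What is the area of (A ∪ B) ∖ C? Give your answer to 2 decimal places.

94.47

|A ∪ B| = 97.8.
|(A ∪ B) ∩ C| = 3.3333.
|(A ∪ B) ∖ C| = 97.8 − 3.3333 = 94.47.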